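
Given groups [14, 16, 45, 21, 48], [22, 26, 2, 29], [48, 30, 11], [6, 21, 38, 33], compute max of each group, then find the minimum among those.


Find max of each group:
  Group 1: [14, 16, 45, 21, 48] -> max = 48
  Group 2: [22, 26, 2, 29] -> max = 29
  Group 3: [48, 30, 11] -> max = 48
  Group 4: [6, 21, 38, 33] -> max = 38
Maxes: [48, 29, 48, 38]
Minimum of maxes = 29
Final answer: 29


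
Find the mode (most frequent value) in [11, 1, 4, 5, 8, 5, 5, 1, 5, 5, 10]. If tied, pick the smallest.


Count the frequency of each value:
  1 appears 2 time(s)
  4 appears 1 time(s)
  5 appears 5 time(s)
  8 appears 1 time(s)
  10 appears 1 time(s)
  11 appears 1 time(s)
Maximum frequency is 5.
Only 5 reaches that frequency, so it is the mode.
Final answer: 5


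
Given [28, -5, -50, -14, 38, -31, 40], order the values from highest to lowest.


Original list: [28, -5, -50, -14, 38, -31, 40]
Repeatedly take the largest remaining element:
  Remaining [28, -5, -50, -14, 38, -31, 40] -> largest is 40
  Remaining [28, -5, -50, -14, 38, -31] -> largest is 38
  Remaining [28, -5, -50, -14, -31] -> largest is 28
  Remaining [-5, -50, -14, -31] -> largest is -5
  Remaining [-50, -14, -31] -> largest is -14
  Remaining [-50, -31] -> largest is -31
  Remaining [-50] -> largest is -50
Collecting the picks in order gives the descending list.
Final answer: [40, 38, 28, -5, -14, -31, -50]


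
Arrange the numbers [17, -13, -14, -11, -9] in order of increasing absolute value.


Compute absolute values:
  |17| = 17
  |-13| = 13
  |-14| = 14
  |-11| = 11
  |-9| = 9
Absolute values in increasing order: 9 < 11 < 13 < 14 < 17
Listing the original numbers in that order gives the answer.
Final answer: [-9, -11, -13, -14, 17]


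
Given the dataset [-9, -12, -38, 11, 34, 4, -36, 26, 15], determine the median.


First, sort the list: [-38, -36, -12, -9, 4, 11, 15, 26, 34]
The list has 9 elements (odd count).
The middle index is 4 (0-based), and the element there is 4.
Final answer: 4


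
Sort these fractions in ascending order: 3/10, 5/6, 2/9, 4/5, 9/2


Convert to decimal for comparison:
  3/10 = 0.3
  5/6 = 0.8333
  2/9 = 0.2222
  4/5 = 0.8
  9/2 = 4.5
Decimals in increasing order: 0.2222 < 0.3 < 0.8 < 0.8333 < 4.5
Writing each back as its fraction gives the sorted order.
Final answer: 2/9, 3/10, 4/5, 5/6, 9/2


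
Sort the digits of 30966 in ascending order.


The number 30966 has digits: 3, 0, 9, 6, 6
Sorted: 0, 3, 6, 6, 9
Joining the sorted digits gives the result.
Final answer: 03669


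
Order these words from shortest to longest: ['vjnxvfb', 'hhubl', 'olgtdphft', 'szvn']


Compute lengths:
  'vjnxvfb' has length 7
  'hhubl' has length 5
  'olgtdphft' has length 9
  'szvn' has length 4
Lengths in increasing order: 4 < 5 < 7 < 9
Listing the words in that order gives the answer.
Final answer: ['szvn', 'hhubl', 'vjnxvfb', 'olgtdphft']


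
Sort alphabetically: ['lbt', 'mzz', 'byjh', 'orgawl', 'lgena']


Compare strings character by character (the first differing letter decides):
  'byjh' < 'lbt' since 'b' < 'l' at position 1
  'lbt' < 'lgena' since 'b' < 'g' at position 2
  'lgena' < 'mzz' since 'l' < 'm' at position 1
  'mzz' < 'orgawl' since 'm' < 'o' at position 1
Chaining these comparisons gives the alphabetical order.
Final answer: ['byjh', 'lbt', 'lgena', 'mzz', 'orgawl']


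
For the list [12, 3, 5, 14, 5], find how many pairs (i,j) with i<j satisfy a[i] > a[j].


For each element, count the later elements that are smaller than it:
  12 (index 0): smaller elements after it = [3, 5, 5] -> 3
  3 (index 1): smaller elements after it = [] -> 0
  5 (index 2): smaller elements after it = [] -> 0
  14 (index 3): smaller elements after it = [5] -> 1
Total inversions = 3 + 0 + 0 + 1 = 4
Final answer: 4


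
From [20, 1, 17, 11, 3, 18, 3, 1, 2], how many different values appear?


List all unique values:
Distinct values: [1, 2, 3, 11, 17, 18, 20]
Count = 7
Final answer: 7


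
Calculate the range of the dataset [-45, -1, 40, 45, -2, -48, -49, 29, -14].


Maximum value: 45
Minimum value: -49
Range = 45 - (-49) = 94
Final answer: 94


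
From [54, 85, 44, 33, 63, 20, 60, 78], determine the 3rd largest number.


Sort descending: [85, 78, 63, 60, 54, 44, 33, 20]
The 3rd element (1-indexed) is at index 2.
Value = 63
Final answer: 63


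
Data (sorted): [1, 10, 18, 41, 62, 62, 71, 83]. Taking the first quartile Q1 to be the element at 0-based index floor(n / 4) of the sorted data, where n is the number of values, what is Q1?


The list has n = 8 elements.
Q1 index = floor(8 / 4) = floor(2) = 2
Counting from index 0 in the sorted data, the element at index 2 is 18.
Final answer: 18


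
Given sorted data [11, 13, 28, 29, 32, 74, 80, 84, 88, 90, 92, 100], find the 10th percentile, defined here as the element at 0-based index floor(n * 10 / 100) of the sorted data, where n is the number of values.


The dataset has n = 12 elements.
Index = floor(12 * 10 / 100) = floor(120 / 100) = floor(1.2) = 1
Counting from index 0 in the sorted data, the element at index 1 is 13.
Final answer: 13


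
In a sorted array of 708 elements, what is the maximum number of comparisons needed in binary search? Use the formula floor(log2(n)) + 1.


Binary search halves the search space each step.
Maximum comparisons = floor(log2(708)) + 1
log2(708) = 9.4676
floor(log2(708)) = 9, so 9 + 1 = 10
Final answer: 10


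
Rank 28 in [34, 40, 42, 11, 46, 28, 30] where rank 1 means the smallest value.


Sort ascending: [11, 28, 30, 34, 40, 42, 46]
Find 28 in the sorted list.
28 is at position 2 (1-indexed).
Final answer: 2


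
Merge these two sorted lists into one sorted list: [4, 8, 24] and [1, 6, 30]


List A: [4, 8, 24]
List B: [1, 6, 30]
Repeatedly compare the front elements and take the smaller:
  4 vs 1 -> take 1
  4 vs 6 -> take 4
  8 vs 6 -> take 6
  8 vs 30 -> take 8
  24 vs 30 -> take 24
  A is exhausted; append the rest of B: [30]
Final answer: [1, 4, 6, 8, 24, 30]


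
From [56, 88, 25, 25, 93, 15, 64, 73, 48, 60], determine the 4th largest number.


Sort descending: [93, 88, 73, 64, 60, 56, 48, 25, 25, 15]
The 4th element (1-indexed) is at index 3.
Value = 64
Final answer: 64


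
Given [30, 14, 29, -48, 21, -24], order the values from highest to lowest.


Original list: [30, 14, 29, -48, 21, -24]
Repeatedly take the largest remaining element:
  Remaining [30, 14, 29, -48, 21, -24] -> largest is 30
  Remaining [14, 29, -48, 21, -24] -> largest is 29
  Remaining [14, -48, 21, -24] -> largest is 21
  Remaining [14, -48, -24] -> largest is 14
  Remaining [-48, -24] -> largest is -24
  Remaining [-48] -> largest is -48
Collecting the picks in order gives the descending list.
Final answer: [30, 29, 21, 14, -24, -48]


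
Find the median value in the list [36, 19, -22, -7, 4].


First, sort the list: [-22, -7, 4, 19, 36]
The list has 5 elements (odd count).
The middle index is 2 (0-based), and the element there is 4.
Final answer: 4


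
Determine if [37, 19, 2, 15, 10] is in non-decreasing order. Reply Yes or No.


Check consecutive pairs:
  37 <= 19? False
  19 <= 2? False
  2 <= 15? True
  15 <= 10? False
3 consecutive pair(s) are out of order, so the list is not sorted.
Final answer: No


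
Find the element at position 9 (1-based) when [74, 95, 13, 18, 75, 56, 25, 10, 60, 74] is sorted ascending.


Sort ascending: [10, 13, 18, 25, 56, 60, 74, 74, 75, 95]
The 9th element (1-indexed) is at index 8.
Value = 75
Final answer: 75


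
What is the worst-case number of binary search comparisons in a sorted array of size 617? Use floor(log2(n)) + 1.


Binary search halves the search space each step.
Maximum comparisons = floor(log2(617)) + 1
log2(617) = 9.2691
floor(log2(617)) = 9, so 9 + 1 = 10
Final answer: 10


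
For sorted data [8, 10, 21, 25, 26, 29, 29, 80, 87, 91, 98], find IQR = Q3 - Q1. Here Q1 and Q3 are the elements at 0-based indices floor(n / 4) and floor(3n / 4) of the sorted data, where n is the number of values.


The data has n = 11 elements.
Q1 index = floor(11 / 4) = floor(2.75) = 2; Q3 index = floor(3 * 11 / 4) = floor(8.25) = 8
Q1 = element at index 2 = 21
Q3 = element at index 8 = 87
IQR = 87 - 21 = 66
Final answer: 66


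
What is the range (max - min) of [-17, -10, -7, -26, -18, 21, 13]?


Maximum value: 21
Minimum value: -26
Range = 21 - (-26) = 47
Final answer: 47


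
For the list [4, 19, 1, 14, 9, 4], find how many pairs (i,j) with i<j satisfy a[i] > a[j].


For each element, count the later elements that are smaller than it:
  4 (index 0): smaller elements after it = [1] -> 1
  19 (index 1): smaller elements after it = [1, 14, 9, 4] -> 4
  1 (index 2): smaller elements after it = [] -> 0
  14 (index 3): smaller elements after it = [9, 4] -> 2
  9 (index 4): smaller elements after it = [4] -> 1
Total inversions = 1 + 4 + 0 + 2 + 1 = 8
Final answer: 8


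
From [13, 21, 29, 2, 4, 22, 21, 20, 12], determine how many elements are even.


Check each element:
  13 is odd
  21 is odd
  29 is odd
  2 is even
  4 is even
  22 is even
  21 is odd
  20 is even
  12 is even
Evens: [2, 4, 22, 20, 12]
Count of evens = 5
Final answer: 5


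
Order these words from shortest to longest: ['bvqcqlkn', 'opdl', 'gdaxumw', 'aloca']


Compute lengths:
  'bvqcqlkn' has length 8
  'opdl' has length 4
  'gdaxumw' has length 7
  'aloca' has length 5
Lengths in increasing order: 4 < 5 < 7 < 8
Listing the words in that order gives the answer.
Final answer: ['opdl', 'aloca', 'gdaxumw', 'bvqcqlkn']


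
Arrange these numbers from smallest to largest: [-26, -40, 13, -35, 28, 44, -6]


Original list: [-26, -40, 13, -35, 28, 44, -6]
Repeatedly take the smallest remaining element:
  Remaining [-26, -40, 13, -35, 28, 44, -6] -> smallest is -40
  Remaining [-26, 13, -35, 28, 44, -6] -> smallest is -35
  Remaining [-26, 13, 28, 44, -6] -> smallest is -26
  Remaining [13, 28, 44, -6] -> smallest is -6
  Remaining [13, 28, 44] -> smallest is 13
  Remaining [28, 44] -> smallest is 28
  Remaining [44] -> smallest is 44
Collecting the picks in order gives the sorted list.
Final answer: [-40, -35, -26, -6, 13, 28, 44]


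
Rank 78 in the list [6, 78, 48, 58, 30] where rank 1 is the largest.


Sort descending: [78, 58, 48, 30, 6]
Find 78 in the sorted list.
78 is at position 1.
Final answer: 1


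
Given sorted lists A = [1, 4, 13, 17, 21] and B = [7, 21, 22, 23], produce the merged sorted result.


List A: [1, 4, 13, 17, 21]
List B: [7, 21, 22, 23]
Repeatedly compare the front elements and take the smaller:
  1 vs 7 -> take 1
  4 vs 7 -> take 4
  13 vs 7 -> take 7
  13 vs 21 -> take 13
  17 vs 21 -> take 17
  21 vs 21 -> take 21
  A is exhausted; append the rest of B: [21, 22, 23]
Final answer: [1, 4, 7, 13, 17, 21, 21, 22, 23]


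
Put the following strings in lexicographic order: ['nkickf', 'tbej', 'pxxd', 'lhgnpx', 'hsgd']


Compare strings character by character (the first differing letter decides):
  'hsgd' < 'lhgnpx' since 'h' < 'l' at position 1
  'lhgnpx' < 'nkickf' since 'l' < 'n' at position 1
  'nkickf' < 'pxxd' since 'n' < 'p' at position 1
  'pxxd' < 'tbej' since 'p' < 't' at position 1
Chaining these comparisons gives the alphabetical order.
Final answer: ['hsgd', 'lhgnpx', 'nkickf', 'pxxd', 'tbej']


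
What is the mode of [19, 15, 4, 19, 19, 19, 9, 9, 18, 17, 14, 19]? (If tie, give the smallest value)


Count the frequency of each value:
  4 appears 1 time(s)
  9 appears 2 time(s)
  14 appears 1 time(s)
  15 appears 1 time(s)
  17 appears 1 time(s)
  18 appears 1 time(s)
  19 appears 5 time(s)
Maximum frequency is 5.
Only 19 reaches that frequency, so it is the mode.
Final answer: 19


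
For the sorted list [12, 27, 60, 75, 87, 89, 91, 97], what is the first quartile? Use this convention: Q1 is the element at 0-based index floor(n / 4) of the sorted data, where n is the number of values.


The list has n = 8 elements.
Q1 index = floor(8 / 4) = floor(2) = 2
Counting from index 0 in the sorted data, the element at index 2 is 60.
Final answer: 60


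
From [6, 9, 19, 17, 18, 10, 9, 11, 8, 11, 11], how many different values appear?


List all unique values:
Distinct values: [6, 8, 9, 10, 11, 17, 18, 19]
Count = 8
Final answer: 8


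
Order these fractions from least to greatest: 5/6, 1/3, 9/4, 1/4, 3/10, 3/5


Convert to decimal for comparison:
  5/6 = 0.8333
  1/3 = 0.3333
  9/4 = 2.25
  1/4 = 0.25
  3/10 = 0.3
  3/5 = 0.6
Decimals in increasing order: 0.25 < 0.3 < 0.3333 < 0.6 < 0.8333 < 2.25
Writing each back as its fraction gives the sorted order.
Final answer: 1/4, 3/10, 1/3, 3/5, 5/6, 9/4


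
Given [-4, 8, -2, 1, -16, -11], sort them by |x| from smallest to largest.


Compute absolute values:
  |-4| = 4
  |8| = 8
  |-2| = 2
  |1| = 1
  |-16| = 16
  |-11| = 11
Absolute values in increasing order: 1 < 2 < 4 < 8 < 11 < 16
Listing the original numbers in that order gives the answer.
Final answer: [1, -2, -4, 8, -11, -16]


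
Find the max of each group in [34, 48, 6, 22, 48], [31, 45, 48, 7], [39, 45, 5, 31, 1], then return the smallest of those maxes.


Find max of each group:
  Group 1: [34, 48, 6, 22, 48] -> max = 48
  Group 2: [31, 45, 48, 7] -> max = 48
  Group 3: [39, 45, 5, 31, 1] -> max = 45
Maxes: [48, 48, 45]
Minimum of maxes = 45
Final answer: 45


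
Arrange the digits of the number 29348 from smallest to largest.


The number 29348 has digits: 2, 9, 3, 4, 8
Sorted: 2, 3, 4, 8, 9
Joining the sorted digits gives the result.
Final answer: 23489


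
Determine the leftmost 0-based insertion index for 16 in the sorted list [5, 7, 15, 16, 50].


List is sorted: [5, 7, 15, 16, 50]
We need the leftmost position where 16 can be inserted, i.e. the first index whose element is >= 16 (or the end of the list if none is).
Binary search with low=0, high=5 (0-based indices):
  low=0, high=5, mid=2: a[2]=15 < 16, so low = 3
  low=3, high=5, mid=4: a[4]=50 >= 16, so high = 4
  low=3, high=4, mid=3: a[3]=16 >= 16, so high = 3
Now low = high = 3, so the insertion index is 3.
Final answer: 3


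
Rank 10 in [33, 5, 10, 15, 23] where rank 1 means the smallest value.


Sort ascending: [5, 10, 15, 23, 33]
Find 10 in the sorted list.
10 is at position 2 (1-indexed).
Final answer: 2


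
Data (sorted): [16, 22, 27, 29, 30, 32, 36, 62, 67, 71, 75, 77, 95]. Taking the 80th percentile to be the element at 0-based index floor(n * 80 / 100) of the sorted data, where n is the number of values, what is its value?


The dataset has n = 13 elements.
Index = floor(13 * 80 / 100) = floor(1040 / 100) = floor(10.4) = 10
Counting from index 0 in the sorted data, the element at index 10 is 75.
Final answer: 75


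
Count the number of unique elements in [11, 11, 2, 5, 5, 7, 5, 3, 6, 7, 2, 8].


List all unique values:
Distinct values: [2, 3, 5, 6, 7, 8, 11]
Count = 7
Final answer: 7


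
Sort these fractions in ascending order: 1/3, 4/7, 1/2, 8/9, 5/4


Convert to decimal for comparison:
  1/3 = 0.3333
  4/7 = 0.5714
  1/2 = 0.5
  8/9 = 0.8889
  5/4 = 1.25
Decimals in increasing order: 0.3333 < 0.5 < 0.5714 < 0.8889 < 1.25
Writing each back as its fraction gives the sorted order.
Final answer: 1/3, 1/2, 4/7, 8/9, 5/4


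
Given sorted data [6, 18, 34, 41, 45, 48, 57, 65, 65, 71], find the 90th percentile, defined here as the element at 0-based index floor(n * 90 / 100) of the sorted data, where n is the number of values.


The dataset has n = 10 elements.
Index = floor(10 * 90 / 100) = floor(900 / 100) = floor(9) = 9
Counting from index 0 in the sorted data, the element at index 9 is 71.
Final answer: 71


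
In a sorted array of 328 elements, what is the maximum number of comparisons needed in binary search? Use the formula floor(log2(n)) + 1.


Binary search halves the search space each step.
Maximum comparisons = floor(log2(328)) + 1
log2(328) = 8.3576
floor(log2(328)) = 8, so 8 + 1 = 9
Final answer: 9


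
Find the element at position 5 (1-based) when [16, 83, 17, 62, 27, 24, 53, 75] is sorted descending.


Sort descending: [83, 75, 62, 53, 27, 24, 17, 16]
The 5th element (1-indexed) is at index 4.
Value = 27
Final answer: 27


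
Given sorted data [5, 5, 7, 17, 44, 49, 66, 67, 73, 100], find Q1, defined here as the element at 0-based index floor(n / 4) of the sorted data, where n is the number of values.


The list has n = 10 elements.
Q1 index = floor(10 / 4) = floor(2.5) = 2
Counting from index 0 in the sorted data, the element at index 2 is 7.
Final answer: 7


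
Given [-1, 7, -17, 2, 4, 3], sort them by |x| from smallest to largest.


Compute absolute values:
  |-1| = 1
  |7| = 7
  |-17| = 17
  |2| = 2
  |4| = 4
  |3| = 3
Absolute values in increasing order: 1 < 2 < 3 < 4 < 7 < 17
Listing the original numbers in that order gives the answer.
Final answer: [-1, 2, 3, 4, 7, -17]


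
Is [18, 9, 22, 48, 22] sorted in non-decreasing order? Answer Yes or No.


Check consecutive pairs:
  18 <= 9? False
  9 <= 22? True
  22 <= 48? True
  48 <= 22? False
2 consecutive pair(s) are out of order, so the list is not sorted.
Final answer: No


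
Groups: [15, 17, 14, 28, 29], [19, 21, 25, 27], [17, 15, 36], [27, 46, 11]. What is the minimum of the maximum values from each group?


Find max of each group:
  Group 1: [15, 17, 14, 28, 29] -> max = 29
  Group 2: [19, 21, 25, 27] -> max = 27
  Group 3: [17, 15, 36] -> max = 36
  Group 4: [27, 46, 11] -> max = 46
Maxes: [29, 27, 36, 46]
Minimum of maxes = 27
Final answer: 27


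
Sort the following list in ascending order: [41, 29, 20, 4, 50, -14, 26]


Original list: [41, 29, 20, 4, 50, -14, 26]
Repeatedly take the smallest remaining element:
  Remaining [41, 29, 20, 4, 50, -14, 26] -> smallest is -14
  Remaining [41, 29, 20, 4, 50, 26] -> smallest is 4
  Remaining [41, 29, 20, 50, 26] -> smallest is 20
  Remaining [41, 29, 50, 26] -> smallest is 26
  Remaining [41, 29, 50] -> smallest is 29
  Remaining [41, 50] -> smallest is 41
  Remaining [50] -> smallest is 50
Collecting the picks in order gives the sorted list.
Final answer: [-14, 4, 20, 26, 29, 41, 50]


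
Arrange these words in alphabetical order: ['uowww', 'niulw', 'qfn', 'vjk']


Compare strings character by character (the first differing letter decides):
  'niulw' < 'qfn' since 'n' < 'q' at position 1
  'qfn' < 'uowww' since 'q' < 'u' at position 1
  'uowww' < 'vjk' since 'u' < 'v' at position 1
Chaining these comparisons gives the alphabetical order.
Final answer: ['niulw', 'qfn', 'uowww', 'vjk']


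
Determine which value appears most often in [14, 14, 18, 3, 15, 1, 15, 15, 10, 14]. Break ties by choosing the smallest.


Count the frequency of each value:
  1 appears 1 time(s)
  3 appears 1 time(s)
  10 appears 1 time(s)
  14 appears 3 time(s)
  15 appears 3 time(s)
  18 appears 1 time(s)
Maximum frequency is 3.
Values reaching that frequency: [14, 15]; the smallest is 14.
Final answer: 14


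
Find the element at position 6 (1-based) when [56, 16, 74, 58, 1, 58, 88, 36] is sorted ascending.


Sort ascending: [1, 16, 36, 56, 58, 58, 74, 88]
The 6th element (1-indexed) is at index 5.
Value = 58
Final answer: 58


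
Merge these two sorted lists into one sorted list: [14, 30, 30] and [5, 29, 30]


List A: [14, 30, 30]
List B: [5, 29, 30]
Repeatedly compare the front elements and take the smaller:
  14 vs 5 -> take 5
  14 vs 29 -> take 14
  30 vs 29 -> take 29
  30 vs 30 -> take 30
  30 vs 30 -> take 30
  A is exhausted; append the rest of B: [30]
Final answer: [5, 14, 29, 30, 30, 30]


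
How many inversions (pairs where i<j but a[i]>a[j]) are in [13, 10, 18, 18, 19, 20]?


For each element, count the later elements that are smaller than it:
  13 (index 0): smaller elements after it = [10] -> 1
  10 (index 1): smaller elements after it = [] -> 0
  18 (index 2): smaller elements after it = [] -> 0
  18 (index 3): smaller elements after it = [] -> 0
  19 (index 4): smaller elements after it = [] -> 0
Total inversions = 1 + 0 + 0 + 0 + 0 = 1
Final answer: 1


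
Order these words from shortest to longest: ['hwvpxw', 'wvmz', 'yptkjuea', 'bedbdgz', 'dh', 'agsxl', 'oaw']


Compute lengths:
  'hwvpxw' has length 6
  'wvmz' has length 4
  'yptkjuea' has length 8
  'bedbdgz' has length 7
  'dh' has length 2
  'agsxl' has length 5
  'oaw' has length 3
Lengths in increasing order: 2 < 3 < 4 < 5 < 6 < 7 < 8
Listing the words in that order gives the answer.
Final answer: ['dh', 'oaw', 'wvmz', 'agsxl', 'hwvpxw', 'bedbdgz', 'yptkjuea']


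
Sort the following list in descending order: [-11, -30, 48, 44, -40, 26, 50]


Original list: [-11, -30, 48, 44, -40, 26, 50]
Repeatedly take the largest remaining element:
  Remaining [-11, -30, 48, 44, -40, 26, 50] -> largest is 50
  Remaining [-11, -30, 48, 44, -40, 26] -> largest is 48
  Remaining [-11, -30, 44, -40, 26] -> largest is 44
  Remaining [-11, -30, -40, 26] -> largest is 26
  Remaining [-11, -30, -40] -> largest is -11
  Remaining [-30, -40] -> largest is -30
  Remaining [-40] -> largest is -40
Collecting the picks in order gives the descending list.
Final answer: [50, 48, 44, 26, -11, -30, -40]


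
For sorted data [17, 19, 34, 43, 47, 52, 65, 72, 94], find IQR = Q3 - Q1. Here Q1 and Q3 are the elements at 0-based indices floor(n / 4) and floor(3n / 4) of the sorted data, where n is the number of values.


The data has n = 9 elements.
Q1 index = floor(9 / 4) = floor(2.25) = 2; Q3 index = floor(3 * 9 / 4) = floor(6.75) = 6
Q1 = element at index 2 = 34
Q3 = element at index 6 = 65
IQR = 65 - 34 = 31
Final answer: 31


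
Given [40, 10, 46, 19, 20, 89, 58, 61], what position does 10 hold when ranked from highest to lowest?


Sort descending: [89, 61, 58, 46, 40, 20, 19, 10]
Find 10 in the sorted list.
10 is at position 8.
Final answer: 8


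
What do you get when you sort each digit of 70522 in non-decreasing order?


The number 70522 has digits: 7, 0, 5, 2, 2
Sorted: 0, 2, 2, 5, 7
Joining the sorted digits gives the result.
Final answer: 02257


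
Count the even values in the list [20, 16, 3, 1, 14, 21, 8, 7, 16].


Check each element:
  20 is even
  16 is even
  3 is odd
  1 is odd
  14 is even
  21 is odd
  8 is even
  7 is odd
  16 is even
Evens: [20, 16, 14, 8, 16]
Count of evens = 5
Final answer: 5


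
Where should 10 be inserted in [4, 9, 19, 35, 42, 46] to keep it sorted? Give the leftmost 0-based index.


List is sorted: [4, 9, 19, 35, 42, 46]
We need the leftmost position where 10 can be inserted, i.e. the first index whose element is >= 10 (or the end of the list if none is).
Binary search with low=0, high=6 (0-based indices):
  low=0, high=6, mid=3: a[3]=35 >= 10, so high = 3
  low=0, high=3, mid=1: a[1]=9 < 10, so low = 2
  low=2, high=3, mid=2: a[2]=19 >= 10, so high = 2
Now low = high = 2, so the insertion index is 2.
Final answer: 2


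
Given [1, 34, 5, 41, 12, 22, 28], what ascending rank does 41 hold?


Sort ascending: [1, 5, 12, 22, 28, 34, 41]
Find 41 in the sorted list.
41 is at position 7 (1-indexed).
Final answer: 7


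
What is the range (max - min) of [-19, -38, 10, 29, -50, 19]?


Maximum value: 29
Minimum value: -50
Range = 29 - (-50) = 79
Final answer: 79


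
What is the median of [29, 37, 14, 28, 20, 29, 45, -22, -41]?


First, sort the list: [-41, -22, 14, 20, 28, 29, 29, 37, 45]
The list has 9 elements (odd count).
The middle index is 4 (0-based), and the element there is 28.
Final answer: 28


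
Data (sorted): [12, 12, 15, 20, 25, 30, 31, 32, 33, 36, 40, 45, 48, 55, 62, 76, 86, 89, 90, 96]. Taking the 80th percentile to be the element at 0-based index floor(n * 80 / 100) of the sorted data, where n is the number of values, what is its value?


The dataset has n = 20 elements.
Index = floor(20 * 80 / 100) = floor(1600 / 100) = floor(16) = 16
Counting from index 0 in the sorted data, the element at index 16 is 86.
Final answer: 86


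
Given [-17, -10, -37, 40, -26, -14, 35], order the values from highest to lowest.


Original list: [-17, -10, -37, 40, -26, -14, 35]
Repeatedly take the largest remaining element:
  Remaining [-17, -10, -37, 40, -26, -14, 35] -> largest is 40
  Remaining [-17, -10, -37, -26, -14, 35] -> largest is 35
  Remaining [-17, -10, -37, -26, -14] -> largest is -10
  Remaining [-17, -37, -26, -14] -> largest is -14
  Remaining [-17, -37, -26] -> largest is -17
  Remaining [-37, -26] -> largest is -26
  Remaining [-37] -> largest is -37
Collecting the picks in order gives the descending list.
Final answer: [40, 35, -10, -14, -17, -26, -37]


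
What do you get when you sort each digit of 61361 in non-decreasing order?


The number 61361 has digits: 6, 1, 3, 6, 1
Sorted: 1, 1, 3, 6, 6
Joining the sorted digits gives the result.
Final answer: 11366


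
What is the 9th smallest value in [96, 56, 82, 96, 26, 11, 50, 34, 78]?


Sort ascending: [11, 26, 34, 50, 56, 78, 82, 96, 96]
The 9th element (1-indexed) is at index 8.
Value = 96
Final answer: 96


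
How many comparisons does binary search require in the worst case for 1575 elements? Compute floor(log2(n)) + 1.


Binary search halves the search space each step.
Maximum comparisons = floor(log2(1575)) + 1
log2(1575) = 10.6211
floor(log2(1575)) = 10, so 10 + 1 = 11
Final answer: 11


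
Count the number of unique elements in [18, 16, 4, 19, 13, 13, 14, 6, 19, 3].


List all unique values:
Distinct values: [3, 4, 6, 13, 14, 16, 18, 19]
Count = 8
Final answer: 8


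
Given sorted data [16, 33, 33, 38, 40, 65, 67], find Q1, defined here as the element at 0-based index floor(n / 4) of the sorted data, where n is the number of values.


The list has n = 7 elements.
Q1 index = floor(7 / 4) = floor(1.75) = 1
Counting from index 0 in the sorted data, the element at index 1 is 33.
Final answer: 33


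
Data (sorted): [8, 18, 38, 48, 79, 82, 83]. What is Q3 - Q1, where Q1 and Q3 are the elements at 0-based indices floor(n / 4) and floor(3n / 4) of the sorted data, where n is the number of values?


The data has n = 7 elements.
Q1 index = floor(7 / 4) = floor(1.75) = 1; Q3 index = floor(3 * 7 / 4) = floor(5.25) = 5
Q1 = element at index 1 = 18
Q3 = element at index 5 = 82
IQR = 82 - 18 = 64
Final answer: 64


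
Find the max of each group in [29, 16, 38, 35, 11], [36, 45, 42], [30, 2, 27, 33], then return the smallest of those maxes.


Find max of each group:
  Group 1: [29, 16, 38, 35, 11] -> max = 38
  Group 2: [36, 45, 42] -> max = 45
  Group 3: [30, 2, 27, 33] -> max = 33
Maxes: [38, 45, 33]
Minimum of maxes = 33
Final answer: 33


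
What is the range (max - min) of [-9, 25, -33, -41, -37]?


Maximum value: 25
Minimum value: -41
Range = 25 - (-41) = 66
Final answer: 66


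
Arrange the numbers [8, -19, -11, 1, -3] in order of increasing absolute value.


Compute absolute values:
  |8| = 8
  |-19| = 19
  |-11| = 11
  |1| = 1
  |-3| = 3
Absolute values in increasing order: 1 < 3 < 8 < 11 < 19
Listing the original numbers in that order gives the answer.
Final answer: [1, -3, 8, -11, -19]


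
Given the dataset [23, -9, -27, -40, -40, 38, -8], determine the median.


First, sort the list: [-40, -40, -27, -9, -8, 23, 38]
The list has 7 elements (odd count).
The middle index is 3 (0-based), and the element there is -9.
Final answer: -9


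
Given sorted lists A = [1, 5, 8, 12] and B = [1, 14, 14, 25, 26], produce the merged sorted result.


List A: [1, 5, 8, 12]
List B: [1, 14, 14, 25, 26]
Repeatedly compare the front elements and take the smaller:
  1 vs 1 -> take 1
  5 vs 1 -> take 1
  5 vs 14 -> take 5
  8 vs 14 -> take 8
  12 vs 14 -> take 12
  A is exhausted; append the rest of B: [14, 14, 25, 26]
Final answer: [1, 1, 5, 8, 12, 14, 14, 25, 26]


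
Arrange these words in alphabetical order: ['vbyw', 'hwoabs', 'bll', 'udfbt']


Compare strings character by character (the first differing letter decides):
  'bll' < 'hwoabs' since 'b' < 'h' at position 1
  'hwoabs' < 'udfbt' since 'h' < 'u' at position 1
  'udfbt' < 'vbyw' since 'u' < 'v' at position 1
Chaining these comparisons gives the alphabetical order.
Final answer: ['bll', 'hwoabs', 'udfbt', 'vbyw']


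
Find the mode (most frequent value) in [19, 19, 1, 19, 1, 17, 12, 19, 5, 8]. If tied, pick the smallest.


Count the frequency of each value:
  1 appears 2 time(s)
  5 appears 1 time(s)
  8 appears 1 time(s)
  12 appears 1 time(s)
  17 appears 1 time(s)
  19 appears 4 time(s)
Maximum frequency is 4.
Only 19 reaches that frequency, so it is the mode.
Final answer: 19


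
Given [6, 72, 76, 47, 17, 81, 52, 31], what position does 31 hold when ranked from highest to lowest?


Sort descending: [81, 76, 72, 52, 47, 31, 17, 6]
Find 31 in the sorted list.
31 is at position 6.
Final answer: 6


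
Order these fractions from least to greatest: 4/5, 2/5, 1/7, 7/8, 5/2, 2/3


Convert to decimal for comparison:
  4/5 = 0.8
  2/5 = 0.4
  1/7 = 0.1429
  7/8 = 0.875
  5/2 = 2.5
  2/3 = 0.6667
Decimals in increasing order: 0.1429 < 0.4 < 0.6667 < 0.8 < 0.875 < 2.5
Writing each back as its fraction gives the sorted order.
Final answer: 1/7, 2/5, 2/3, 4/5, 7/8, 5/2


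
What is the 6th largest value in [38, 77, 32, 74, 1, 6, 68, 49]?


Sort descending: [77, 74, 68, 49, 38, 32, 6, 1]
The 6th element (1-indexed) is at index 5.
Value = 32
Final answer: 32


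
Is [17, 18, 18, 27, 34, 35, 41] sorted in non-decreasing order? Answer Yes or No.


Check consecutive pairs:
  17 <= 18? True
  18 <= 18? True
  18 <= 27? True
  27 <= 34? True
  34 <= 35? True
  35 <= 41? True
Every consecutive pair is in order, so the list is non-decreasing.
Final answer: Yes


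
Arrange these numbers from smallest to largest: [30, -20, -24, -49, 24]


Original list: [30, -20, -24, -49, 24]
Repeatedly take the smallest remaining element:
  Remaining [30, -20, -24, -49, 24] -> smallest is -49
  Remaining [30, -20, -24, 24] -> smallest is -24
  Remaining [30, -20, 24] -> smallest is -20
  Remaining [30, 24] -> smallest is 24
  Remaining [30] -> smallest is 30
Collecting the picks in order gives the sorted list.
Final answer: [-49, -24, -20, 24, 30]


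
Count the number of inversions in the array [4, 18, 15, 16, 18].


For each element, count the later elements that are smaller than it:
  4 (index 0): smaller elements after it = [] -> 0
  18 (index 1): smaller elements after it = [15, 16] -> 2
  15 (index 2): smaller elements after it = [] -> 0
  16 (index 3): smaller elements after it = [] -> 0
Total inversions = 0 + 2 + 0 + 0 = 2
Final answer: 2


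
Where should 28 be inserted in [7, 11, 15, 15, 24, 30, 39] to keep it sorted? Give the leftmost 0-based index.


List is sorted: [7, 11, 15, 15, 24, 30, 39]
We need the leftmost position where 28 can be inserted, i.e. the first index whose element is >= 28 (or the end of the list if none is).
Binary search with low=0, high=7 (0-based indices):
  low=0, high=7, mid=3: a[3]=15 < 28, so low = 4
  low=4, high=7, mid=5: a[5]=30 >= 28, so high = 5
  low=4, high=5, mid=4: a[4]=24 < 28, so low = 5
Now low = high = 5, so the insertion index is 5.
Final answer: 5


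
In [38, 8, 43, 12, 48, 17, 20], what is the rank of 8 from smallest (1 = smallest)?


Sort ascending: [8, 12, 17, 20, 38, 43, 48]
Find 8 in the sorted list.
8 is at position 1 (1-indexed).
Final answer: 1


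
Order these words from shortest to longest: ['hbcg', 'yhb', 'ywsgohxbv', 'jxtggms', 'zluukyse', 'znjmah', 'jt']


Compute lengths:
  'hbcg' has length 4
  'yhb' has length 3
  'ywsgohxbv' has length 9
  'jxtggms' has length 7
  'zluukyse' has length 8
  'znjmah' has length 6
  'jt' has length 2
Lengths in increasing order: 2 < 3 < 4 < 6 < 7 < 8 < 9
Listing the words in that order gives the answer.
Final answer: ['jt', 'yhb', 'hbcg', 'znjmah', 'jxtggms', 'zluukyse', 'ywsgohxbv']


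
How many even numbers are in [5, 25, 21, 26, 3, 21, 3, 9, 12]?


Check each element:
  5 is odd
  25 is odd
  21 is odd
  26 is even
  3 is odd
  21 is odd
  3 is odd
  9 is odd
  12 is even
Evens: [26, 12]
Count of evens = 2
Final answer: 2


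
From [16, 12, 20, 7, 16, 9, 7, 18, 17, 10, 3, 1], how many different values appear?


List all unique values:
Distinct values: [1, 3, 7, 9, 10, 12, 16, 17, 18, 20]
Count = 10
Final answer: 10


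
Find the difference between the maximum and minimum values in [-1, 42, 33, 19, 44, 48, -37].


Maximum value: 48
Minimum value: -37
Range = 48 - (-37) = 85
Final answer: 85


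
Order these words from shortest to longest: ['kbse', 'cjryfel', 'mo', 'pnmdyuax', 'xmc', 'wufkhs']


Compute lengths:
  'kbse' has length 4
  'cjryfel' has length 7
  'mo' has length 2
  'pnmdyuax' has length 8
  'xmc' has length 3
  'wufkhs' has length 6
Lengths in increasing order: 2 < 3 < 4 < 6 < 7 < 8
Listing the words in that order gives the answer.
Final answer: ['mo', 'xmc', 'kbse', 'wufkhs', 'cjryfel', 'pnmdyuax']


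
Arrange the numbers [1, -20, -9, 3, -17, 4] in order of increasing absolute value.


Compute absolute values:
  |1| = 1
  |-20| = 20
  |-9| = 9
  |3| = 3
  |-17| = 17
  |4| = 4
Absolute values in increasing order: 1 < 3 < 4 < 9 < 17 < 20
Listing the original numbers in that order gives the answer.
Final answer: [1, 3, 4, -9, -17, -20]


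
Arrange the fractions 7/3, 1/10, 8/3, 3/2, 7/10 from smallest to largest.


Convert to decimal for comparison:
  7/3 = 2.3333
  1/10 = 0.1
  8/3 = 2.6667
  3/2 = 1.5
  7/10 = 0.7
Decimals in increasing order: 0.1 < 0.7 < 1.5 < 2.3333 < 2.6667
Writing each back as its fraction gives the sorted order.
Final answer: 1/10, 7/10, 3/2, 7/3, 8/3


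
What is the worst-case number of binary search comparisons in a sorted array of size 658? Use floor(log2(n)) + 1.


Binary search halves the search space each step.
Maximum comparisons = floor(log2(658)) + 1
log2(658) = 9.3619
floor(log2(658)) = 9, so 9 + 1 = 10
Final answer: 10


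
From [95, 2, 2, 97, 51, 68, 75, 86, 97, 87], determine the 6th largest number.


Sort descending: [97, 97, 95, 87, 86, 75, 68, 51, 2, 2]
The 6th element (1-indexed) is at index 5.
Value = 75
Final answer: 75


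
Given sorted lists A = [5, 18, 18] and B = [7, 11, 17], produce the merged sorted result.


List A: [5, 18, 18]
List B: [7, 11, 17]
Repeatedly compare the front elements and take the smaller:
  5 vs 7 -> take 5
  18 vs 7 -> take 7
  18 vs 11 -> take 11
  18 vs 17 -> take 17
  B is exhausted; append the rest of A: [18, 18]
Final answer: [5, 7, 11, 17, 18, 18]


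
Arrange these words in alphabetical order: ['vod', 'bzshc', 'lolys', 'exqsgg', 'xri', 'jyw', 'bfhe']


Compare strings character by character (the first differing letter decides):
  'bfhe' < 'bzshc' since 'f' < 'z' at position 2
  'bzshc' < 'exqsgg' since 'b' < 'e' at position 1
  'exqsgg' < 'jyw' since 'e' < 'j' at position 1
  'jyw' < 'lolys' since 'j' < 'l' at position 1
  'lolys' < 'vod' since 'l' < 'v' at position 1
  'vod' < 'xri' since 'v' < 'x' at position 1
Chaining these comparisons gives the alphabetical order.
Final answer: ['bfhe', 'bzshc', 'exqsgg', 'jyw', 'lolys', 'vod', 'xri']


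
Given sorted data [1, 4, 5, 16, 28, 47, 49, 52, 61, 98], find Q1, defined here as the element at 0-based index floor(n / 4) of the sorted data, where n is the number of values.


The list has n = 10 elements.
Q1 index = floor(10 / 4) = floor(2.5) = 2
Counting from index 0 in the sorted data, the element at index 2 is 5.
Final answer: 5


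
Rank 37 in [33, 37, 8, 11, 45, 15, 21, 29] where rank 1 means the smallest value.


Sort ascending: [8, 11, 15, 21, 29, 33, 37, 45]
Find 37 in the sorted list.
37 is at position 7 (1-indexed).
Final answer: 7


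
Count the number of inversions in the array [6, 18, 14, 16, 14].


For each element, count the later elements that are smaller than it:
  6 (index 0): smaller elements after it = [] -> 0
  18 (index 1): smaller elements after it = [14, 16, 14] -> 3
  14 (index 2): smaller elements after it = [] -> 0
  16 (index 3): smaller elements after it = [14] -> 1
Total inversions = 0 + 3 + 0 + 1 = 4
Final answer: 4


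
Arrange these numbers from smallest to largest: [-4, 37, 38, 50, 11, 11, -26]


Original list: [-4, 37, 38, 50, 11, 11, -26]
Repeatedly take the smallest remaining element:
  Remaining [-4, 37, 38, 50, 11, 11, -26] -> smallest is -26
  Remaining [-4, 37, 38, 50, 11, 11] -> smallest is -4
  Remaining [37, 38, 50, 11, 11] -> smallest is 11
  Remaining [37, 38, 50, 11] -> smallest is 11
  Remaining [37, 38, 50] -> smallest is 37
  Remaining [38, 50] -> smallest is 38
  Remaining [50] -> smallest is 50
Collecting the picks in order gives the sorted list.
Final answer: [-26, -4, 11, 11, 37, 38, 50]


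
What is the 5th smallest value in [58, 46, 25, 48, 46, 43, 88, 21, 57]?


Sort ascending: [21, 25, 43, 46, 46, 48, 57, 58, 88]
The 5th element (1-indexed) is at index 4.
Value = 46
Final answer: 46


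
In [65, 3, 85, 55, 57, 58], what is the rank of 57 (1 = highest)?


Sort descending: [85, 65, 58, 57, 55, 3]
Find 57 in the sorted list.
57 is at position 4.
Final answer: 4


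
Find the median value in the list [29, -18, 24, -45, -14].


First, sort the list: [-45, -18, -14, 24, 29]
The list has 5 elements (odd count).
The middle index is 2 (0-based), and the element there is -14.
Final answer: -14


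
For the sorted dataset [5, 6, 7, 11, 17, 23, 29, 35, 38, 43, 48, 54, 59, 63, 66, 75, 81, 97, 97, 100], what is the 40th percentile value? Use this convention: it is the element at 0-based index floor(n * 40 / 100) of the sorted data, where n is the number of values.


The dataset has n = 20 elements.
Index = floor(20 * 40 / 100) = floor(800 / 100) = floor(8) = 8
Counting from index 0 in the sorted data, the element at index 8 is 38.
Final answer: 38


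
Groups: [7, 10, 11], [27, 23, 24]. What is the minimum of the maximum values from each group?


Find max of each group:
  Group 1: [7, 10, 11] -> max = 11
  Group 2: [27, 23, 24] -> max = 27
Maxes: [11, 27]
Minimum of maxes = 11
Final answer: 11


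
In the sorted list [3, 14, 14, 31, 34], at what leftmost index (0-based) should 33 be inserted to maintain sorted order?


List is sorted: [3, 14, 14, 31, 34]
We need the leftmost position where 33 can be inserted, i.e. the first index whose element is >= 33 (or the end of the list if none is).
Binary search with low=0, high=5 (0-based indices):
  low=0, high=5, mid=2: a[2]=14 < 33, so low = 3
  low=3, high=5, mid=4: a[4]=34 >= 33, so high = 4
  low=3, high=4, mid=3: a[3]=31 < 33, so low = 4
Now low = high = 4, so the insertion index is 4.
Final answer: 4


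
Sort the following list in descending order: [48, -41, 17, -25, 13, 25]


Original list: [48, -41, 17, -25, 13, 25]
Repeatedly take the largest remaining element:
  Remaining [48, -41, 17, -25, 13, 25] -> largest is 48
  Remaining [-41, 17, -25, 13, 25] -> largest is 25
  Remaining [-41, 17, -25, 13] -> largest is 17
  Remaining [-41, -25, 13] -> largest is 13
  Remaining [-41, -25] -> largest is -25
  Remaining [-41] -> largest is -41
Collecting the picks in order gives the descending list.
Final answer: [48, 25, 17, 13, -25, -41]


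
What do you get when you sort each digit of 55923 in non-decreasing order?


The number 55923 has digits: 5, 5, 9, 2, 3
Sorted: 2, 3, 5, 5, 9
Joining the sorted digits gives the result.
Final answer: 23559


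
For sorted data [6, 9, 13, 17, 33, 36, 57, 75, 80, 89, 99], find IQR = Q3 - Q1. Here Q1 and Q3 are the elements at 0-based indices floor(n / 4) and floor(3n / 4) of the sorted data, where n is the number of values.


The data has n = 11 elements.
Q1 index = floor(11 / 4) = floor(2.75) = 2; Q3 index = floor(3 * 11 / 4) = floor(8.25) = 8
Q1 = element at index 2 = 13
Q3 = element at index 8 = 80
IQR = 80 - 13 = 67
Final answer: 67


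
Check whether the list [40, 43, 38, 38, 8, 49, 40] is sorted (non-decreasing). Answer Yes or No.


Check consecutive pairs:
  40 <= 43? True
  43 <= 38? False
  38 <= 38? True
  38 <= 8? False
  8 <= 49? True
  49 <= 40? False
3 consecutive pair(s) are out of order, so the list is not sorted.
Final answer: No
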